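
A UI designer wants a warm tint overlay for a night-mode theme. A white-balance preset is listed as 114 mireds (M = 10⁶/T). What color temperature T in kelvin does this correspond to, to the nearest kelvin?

8772 K

T = 10⁶ / 114 = 8771.93 K → 8772 K.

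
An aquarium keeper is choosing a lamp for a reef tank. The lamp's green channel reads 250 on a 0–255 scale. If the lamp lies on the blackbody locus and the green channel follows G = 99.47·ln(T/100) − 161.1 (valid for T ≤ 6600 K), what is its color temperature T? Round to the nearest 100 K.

ln t = (250 + 161.1) / 99.47 = 4.1329.
t = e^4.1329 = 62.359.
T = 100·t = 6236 K → 6200 K to the nearest 100 K.

6200 K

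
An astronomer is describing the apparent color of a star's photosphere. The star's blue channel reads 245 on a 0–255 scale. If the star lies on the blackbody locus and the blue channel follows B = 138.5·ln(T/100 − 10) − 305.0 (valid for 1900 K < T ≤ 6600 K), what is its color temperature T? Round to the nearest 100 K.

6300 K

ln(t − 10) = (245 + 305.0) / 138.5 = 3.9711.
t − 10 = e^3.9711 = 53.044, so t = 63.044.
T = 100·t = 6304 K → 6300 K to the nearest 100 K.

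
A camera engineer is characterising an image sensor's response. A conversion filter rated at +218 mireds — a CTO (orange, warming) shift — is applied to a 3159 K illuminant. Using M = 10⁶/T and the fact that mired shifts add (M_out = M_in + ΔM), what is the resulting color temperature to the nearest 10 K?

1870 K

M_in = 10⁶/3159 = 316.56 mireds.
M_out = 316.56 + (+218) = 534.56 mireds.
T_out = 10⁶/534.56 = 1870.7 K → 1870 K.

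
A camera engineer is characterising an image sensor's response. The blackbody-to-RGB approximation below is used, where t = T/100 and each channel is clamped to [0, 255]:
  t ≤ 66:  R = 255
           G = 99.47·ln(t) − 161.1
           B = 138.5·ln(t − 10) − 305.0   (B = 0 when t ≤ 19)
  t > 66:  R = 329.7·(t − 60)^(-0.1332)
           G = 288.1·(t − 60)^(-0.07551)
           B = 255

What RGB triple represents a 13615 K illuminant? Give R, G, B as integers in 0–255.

R=185, G=208, B=255

t = 13615/100 = 136.15; the t > 66 branch applies.
R = 329.7·(136.15 − 60)^(-0.1332) = 329.7·76.15^(-0.1332) = 329.7·0.56152 = 185.132.
G = 288.1·(136.15 − 60)^(-0.07551) = 288.1·76.15^(-0.07551) = 288.1·0.72097 = 207.710.
B = 255 by definition for t > 66.
Rounded: (185, 208, 255).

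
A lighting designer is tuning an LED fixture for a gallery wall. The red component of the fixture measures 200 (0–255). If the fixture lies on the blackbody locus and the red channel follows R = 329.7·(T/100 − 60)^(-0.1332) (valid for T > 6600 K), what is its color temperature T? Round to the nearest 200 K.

(t − 60)^(-0.1332) = 200/329.7 = 0.60661.
t − 60 = 0.60661^(1/-0.1332) = 0.60661^(-7.508) = 42.638, so t = 102.638.
T = 100·t = 10264 K → 10200 K to the nearest 200 K.

10200 K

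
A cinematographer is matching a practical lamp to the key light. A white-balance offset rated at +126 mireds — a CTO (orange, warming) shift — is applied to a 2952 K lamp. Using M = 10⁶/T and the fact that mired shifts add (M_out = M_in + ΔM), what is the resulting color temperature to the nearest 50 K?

M_in = 10⁶/2952 = 338.75 mireds.
M_out = 338.75 + (+126) = 464.75 mireds.
T_out = 10⁶/464.75 = 2151.7 K → 2150 K.

2150 K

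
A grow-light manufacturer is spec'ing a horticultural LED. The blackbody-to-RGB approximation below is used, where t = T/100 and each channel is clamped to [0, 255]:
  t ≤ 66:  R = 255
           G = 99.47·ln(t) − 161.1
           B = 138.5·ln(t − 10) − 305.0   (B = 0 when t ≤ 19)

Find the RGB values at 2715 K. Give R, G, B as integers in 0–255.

t = 2715/100 = 27.15; the t ≤ 66 branch applies.
R = 255 by definition for t ≤ 66.
G = 99.47·ln 27.15 − 161.1 = 99.47·3.3014 − 161.1 = 167.288.
B = 138.5·ln(27.15 − 10) − 305.0 = 138.5·ln 17.15 − 305.0 = 138.5·2.8420 − 305.0 = 88.617.
Rounded: (255, 167, 89).

R=255, G=167, B=89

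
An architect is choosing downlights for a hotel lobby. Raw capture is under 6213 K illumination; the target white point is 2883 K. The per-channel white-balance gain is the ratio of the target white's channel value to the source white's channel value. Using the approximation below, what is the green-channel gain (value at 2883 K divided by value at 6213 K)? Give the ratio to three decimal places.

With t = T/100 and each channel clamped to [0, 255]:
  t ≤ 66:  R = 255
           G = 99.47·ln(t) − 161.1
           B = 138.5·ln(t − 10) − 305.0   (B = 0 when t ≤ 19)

0.694

At 6213 K (t = 62.13):
  G = 99.47·ln 62.13 − 161.1 = 99.47·4.1292 − 161.1 = 249.634.
At 2883 K (t = 28.83):
  G = 99.47·ln 28.83 − 161.1 = 99.47·3.3614 − 161.1 = 173.260.
Gain = 173.260 / 249.634 = 0.6941 → 0.694.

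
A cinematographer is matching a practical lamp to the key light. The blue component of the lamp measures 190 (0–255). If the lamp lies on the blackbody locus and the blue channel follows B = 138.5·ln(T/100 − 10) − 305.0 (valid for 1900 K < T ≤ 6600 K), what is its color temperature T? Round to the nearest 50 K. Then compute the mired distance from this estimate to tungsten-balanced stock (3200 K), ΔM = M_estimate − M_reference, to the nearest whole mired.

-93 mireds

ln(t − 10) = (190 + 305.0) / 138.5 = 3.5740.
t − 10 = e^3.5740 = 35.659, so t = 45.659.
T = 100·t = 4566 K → 4550 K to the nearest 50 K.
M_estimate = 10⁶/4550 = 219.78; M_reference = 10⁶/3200 = 312.50.
ΔM = 219.78 − 312.50 = -92.72 → -93 mireds.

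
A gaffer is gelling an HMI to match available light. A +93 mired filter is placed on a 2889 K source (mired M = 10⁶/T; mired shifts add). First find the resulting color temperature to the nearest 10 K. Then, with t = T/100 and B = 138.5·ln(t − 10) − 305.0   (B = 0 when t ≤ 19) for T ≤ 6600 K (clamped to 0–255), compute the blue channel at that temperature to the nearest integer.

48

M_in = 10⁶/2889 = 346.14; M_out = 346.14 + (+93) = 439.14.
T_out = 10⁶/439.14 = 2277.2 K → 2280 K; t = 22.8.
B = 138.5·ln(22.8 − 10) − 305.0 = 138.5·ln 12.8 − 305.0 = 138.5·2.5494 − 305.0 = 48.098.
Rounded: 48.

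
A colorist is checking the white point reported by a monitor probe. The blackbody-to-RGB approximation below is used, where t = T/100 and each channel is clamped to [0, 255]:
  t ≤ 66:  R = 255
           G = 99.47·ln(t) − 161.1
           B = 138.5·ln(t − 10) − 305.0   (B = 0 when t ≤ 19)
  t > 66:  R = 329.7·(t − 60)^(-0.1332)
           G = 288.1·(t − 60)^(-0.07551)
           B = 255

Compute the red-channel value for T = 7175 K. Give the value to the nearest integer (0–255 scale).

237

t = 7175/100 = 71.75; the t > 66 branch applies.
R = 329.7·(71.75 − 60)^(-0.1332) = 329.7·11.75^(-0.1332) = 329.7·0.72023 = 237.460.
Rounded: 237.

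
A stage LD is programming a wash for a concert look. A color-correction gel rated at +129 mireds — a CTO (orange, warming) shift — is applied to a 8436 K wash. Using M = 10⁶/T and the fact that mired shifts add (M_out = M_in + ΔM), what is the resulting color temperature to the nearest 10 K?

M_in = 10⁶/8436 = 118.54 mireds.
M_out = 118.54 + (+129) = 247.54 mireds.
T_out = 10⁶/247.54 = 4039.8 K → 4040 K.

4040 K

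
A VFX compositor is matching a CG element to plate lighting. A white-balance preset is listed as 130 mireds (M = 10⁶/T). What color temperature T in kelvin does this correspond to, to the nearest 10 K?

7690 K

T = 10⁶ / 130 = 7692.31 K → 7690 K.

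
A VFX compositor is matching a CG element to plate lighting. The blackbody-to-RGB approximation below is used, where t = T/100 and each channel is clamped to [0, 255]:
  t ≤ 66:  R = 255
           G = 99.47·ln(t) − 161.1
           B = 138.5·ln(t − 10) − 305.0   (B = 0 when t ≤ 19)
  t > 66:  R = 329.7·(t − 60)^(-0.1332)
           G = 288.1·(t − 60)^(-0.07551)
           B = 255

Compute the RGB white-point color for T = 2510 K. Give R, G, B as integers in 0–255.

t = 2510/100 = 25.1; the t ≤ 66 branch applies.
R = 255 by definition for t ≤ 66.
G = 99.47·ln 25.1 − 161.1 = 99.47·3.2229 − 161.1 = 159.479.
B = 138.5·ln(25.1 − 10) − 305.0 = 138.5·ln 15.1 − 305.0 = 138.5·2.7147 − 305.0 = 70.985.
Rounded: (255, 159, 71).

R=255, G=159, B=71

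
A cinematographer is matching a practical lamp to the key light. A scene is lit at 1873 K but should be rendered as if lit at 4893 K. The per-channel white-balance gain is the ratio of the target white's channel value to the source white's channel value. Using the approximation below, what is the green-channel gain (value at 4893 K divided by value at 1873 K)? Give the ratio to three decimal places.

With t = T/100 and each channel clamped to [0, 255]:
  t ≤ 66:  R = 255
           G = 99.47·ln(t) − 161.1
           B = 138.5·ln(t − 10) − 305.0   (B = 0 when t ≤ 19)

At 1873 K (t = 18.73):
  G = 99.47·ln 18.73 − 161.1 = 99.47·2.9301 − 161.1 = 130.360.
At 4893 K (t = 48.93):
  G = 99.47·ln 48.93 − 161.1 = 99.47·3.8904 − 161.1 = 225.877.
Gain = 225.877 / 130.360 = 1.7327 → 1.733.

1.733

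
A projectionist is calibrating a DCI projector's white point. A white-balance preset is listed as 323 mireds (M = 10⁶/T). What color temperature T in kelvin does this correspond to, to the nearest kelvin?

3096 K

T = 10⁶ / 323 = 3095.98 K → 3096 K.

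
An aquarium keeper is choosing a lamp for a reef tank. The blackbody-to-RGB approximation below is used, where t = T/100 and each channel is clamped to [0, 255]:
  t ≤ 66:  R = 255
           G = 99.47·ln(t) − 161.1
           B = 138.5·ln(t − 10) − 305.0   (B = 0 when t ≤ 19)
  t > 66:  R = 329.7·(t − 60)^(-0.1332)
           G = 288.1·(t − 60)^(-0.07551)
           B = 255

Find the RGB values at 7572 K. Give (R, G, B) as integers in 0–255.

(228, 234, 255)

t = 7572/100 = 75.72; the t > 66 branch applies.
R = 329.7·(75.72 − 60)^(-0.1332) = 329.7·15.72^(-0.1332) = 329.7·0.69284 = 228.429.
G = 288.1·(75.72 − 60)^(-0.07551) = 288.1·15.72^(-0.07551) = 288.1·0.81219 = 233.991.
B = 255 by definition for t > 66.
Rounded: (228, 234, 255).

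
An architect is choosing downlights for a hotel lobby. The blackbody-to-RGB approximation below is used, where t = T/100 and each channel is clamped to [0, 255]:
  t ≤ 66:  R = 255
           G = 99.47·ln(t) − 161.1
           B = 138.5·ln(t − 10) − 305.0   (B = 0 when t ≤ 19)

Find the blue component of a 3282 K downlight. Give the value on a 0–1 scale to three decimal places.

t = 3282/100 = 32.82; the t ≤ 66 branch applies.
B = 138.5·ln(32.82 − 10) − 305.0 = 138.5·ln 22.82 − 305.0 = 138.5·3.1276 − 305.0 = 128.178.
On a 0–1 scale: 128.178/255 = 0.5027 → 0.503.

0.503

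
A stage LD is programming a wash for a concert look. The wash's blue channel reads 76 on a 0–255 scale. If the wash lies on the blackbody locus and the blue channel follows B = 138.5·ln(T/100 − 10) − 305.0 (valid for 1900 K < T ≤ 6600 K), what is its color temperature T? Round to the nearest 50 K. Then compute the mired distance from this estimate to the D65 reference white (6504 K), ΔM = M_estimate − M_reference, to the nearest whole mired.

+238 mireds

ln(t − 10) = (76 + 305.0) / 138.5 = 2.7509.
t − 10 = e^2.7509 = 15.657, so t = 25.657.
T = 100·t = 2566 K → 2550 K to the nearest 50 K.
M_estimate = 10⁶/2550 = 392.16; M_reference = 10⁶/6504 = 153.75.
ΔM = 392.16 − 153.75 = 238.41 → +238 mireds.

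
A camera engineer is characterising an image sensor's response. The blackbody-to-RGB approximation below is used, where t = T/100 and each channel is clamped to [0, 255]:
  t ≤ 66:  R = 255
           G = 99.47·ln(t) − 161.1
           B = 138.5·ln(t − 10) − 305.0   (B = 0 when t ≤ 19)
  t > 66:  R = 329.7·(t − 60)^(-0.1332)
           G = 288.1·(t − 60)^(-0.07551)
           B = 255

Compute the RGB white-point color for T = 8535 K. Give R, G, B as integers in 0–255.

R=214, G=226, B=255

t = 8535/100 = 85.35; the t > 66 branch applies.
R = 329.7·(85.35 − 60)^(-0.1332) = 329.7·25.35^(-0.1332) = 329.7·0.65011 = 214.343.
G = 288.1·(85.35 − 60)^(-0.07551) = 288.1·25.35^(-0.07551) = 288.1·0.78340 = 225.699.
B = 255 by definition for t > 66.
Rounded: (214, 226, 255).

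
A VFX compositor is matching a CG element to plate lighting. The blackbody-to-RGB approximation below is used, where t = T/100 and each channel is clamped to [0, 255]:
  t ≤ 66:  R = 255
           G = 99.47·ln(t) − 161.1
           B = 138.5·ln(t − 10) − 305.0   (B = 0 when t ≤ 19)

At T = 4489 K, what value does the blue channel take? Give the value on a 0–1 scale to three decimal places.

0.733

t = 4489/100 = 44.89; the t ≤ 66 branch applies.
B = 138.5·ln(44.89 − 10) − 305.0 = 138.5·ln 34.89 − 305.0 = 138.5·3.5522 − 305.0 = 186.980.
On a 0–1 scale: 186.980/255 = 0.7333 → 0.733.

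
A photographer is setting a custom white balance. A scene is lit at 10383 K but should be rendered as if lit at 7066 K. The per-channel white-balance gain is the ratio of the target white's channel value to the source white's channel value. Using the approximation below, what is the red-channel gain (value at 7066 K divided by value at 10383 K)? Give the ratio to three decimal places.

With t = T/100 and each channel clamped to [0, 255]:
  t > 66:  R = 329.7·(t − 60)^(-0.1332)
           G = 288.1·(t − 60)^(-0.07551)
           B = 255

1.207

At 10383 K (t = 103.83):
  R = 329.7·(103.83 − 60)^(-0.1332) = 329.7·43.83^(-0.1332) = 329.7·0.60439 = 199.267.
At 7066 K (t = 70.66):
  R = 329.7·(70.66 − 60)^(-0.1332) = 329.7·10.66^(-0.1332) = 329.7·0.72963 = 240.559.
Gain = 240.559 / 199.267 = 1.2072 → 1.207.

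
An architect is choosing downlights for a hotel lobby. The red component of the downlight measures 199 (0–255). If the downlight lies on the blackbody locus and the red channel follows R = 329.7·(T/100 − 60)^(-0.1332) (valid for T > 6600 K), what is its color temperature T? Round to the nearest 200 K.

10400 K

(t − 60)^(-0.1332) = 199/329.7 = 0.60358.
t − 60 = 0.60358^(1/-0.1332) = 0.60358^(-7.508) = 44.273, so t = 104.273.
T = 100·t = 10427 K → 10400 K to the nearest 200 K.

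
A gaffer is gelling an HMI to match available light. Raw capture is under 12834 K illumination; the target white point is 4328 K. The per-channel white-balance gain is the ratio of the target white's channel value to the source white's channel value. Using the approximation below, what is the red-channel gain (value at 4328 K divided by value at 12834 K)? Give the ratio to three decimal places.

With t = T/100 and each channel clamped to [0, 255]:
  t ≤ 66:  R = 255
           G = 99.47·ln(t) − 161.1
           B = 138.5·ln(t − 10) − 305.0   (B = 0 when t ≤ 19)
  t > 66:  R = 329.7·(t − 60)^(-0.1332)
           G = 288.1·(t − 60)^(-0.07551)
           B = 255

At 12834 K (t = 128.34):
  R = 329.7·(128.34 − 60)^(-0.1332) = 329.7·68.34^(-0.1332) = 329.7·0.56967 = 187.819.
At 4328 K (t = 43.28):
  R = 255 by definition for t ≤ 66.
Gain = 255.000 / 187.819 = 1.3577 → 1.358.

1.358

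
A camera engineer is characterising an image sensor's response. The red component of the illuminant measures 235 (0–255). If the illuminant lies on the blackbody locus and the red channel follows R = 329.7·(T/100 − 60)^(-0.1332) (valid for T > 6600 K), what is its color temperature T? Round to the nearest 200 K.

7200 K

(t − 60)^(-0.1332) = 235/329.7 = 0.71277.
t − 60 = 0.71277^(1/-0.1332) = 0.71277^(-7.508) = 12.705, so t = 72.705.
T = 100·t = 7271 K → 7200 K to the nearest 200 K.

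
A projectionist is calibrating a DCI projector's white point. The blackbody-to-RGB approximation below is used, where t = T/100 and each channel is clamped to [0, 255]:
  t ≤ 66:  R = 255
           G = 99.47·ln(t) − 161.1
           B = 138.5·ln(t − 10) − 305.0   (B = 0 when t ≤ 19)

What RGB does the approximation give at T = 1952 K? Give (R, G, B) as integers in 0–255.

(255, 134, 7)

t = 1952/100 = 19.52; the t ≤ 66 branch applies.
R = 255 by definition for t ≤ 66.
G = 99.47·ln 19.52 − 161.1 = 99.47·2.9714 − 161.1 = 134.469.
B = 138.5·ln(19.52 − 10) − 305.0 = 138.5·ln 9.52 − 305.0 = 138.5·2.2534 − 305.0 = 7.095.
Rounded: (255, 134, 7).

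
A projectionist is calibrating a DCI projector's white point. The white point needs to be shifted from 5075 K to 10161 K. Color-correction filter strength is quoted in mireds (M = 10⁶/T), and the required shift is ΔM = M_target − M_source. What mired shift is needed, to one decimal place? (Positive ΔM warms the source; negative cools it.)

M_source = 10⁶/5075 = 197.044; M_target = 10⁶/10161 = 98.416.
ΔM = 98.416 − 197.044 = -98.629 → -98.6 mireds, a cooling shift.

-98.6 mireds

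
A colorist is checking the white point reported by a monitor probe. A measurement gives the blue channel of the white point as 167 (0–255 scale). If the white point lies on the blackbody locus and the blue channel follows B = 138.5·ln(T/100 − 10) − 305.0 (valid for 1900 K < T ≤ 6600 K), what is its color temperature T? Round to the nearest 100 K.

ln(t − 10) = (167 + 305.0) / 138.5 = 3.4079.
t − 10 = e^3.4079 = 30.203, so t = 40.203.
T = 100·t = 4020 K → 4000 K to the nearest 100 K.

4000 K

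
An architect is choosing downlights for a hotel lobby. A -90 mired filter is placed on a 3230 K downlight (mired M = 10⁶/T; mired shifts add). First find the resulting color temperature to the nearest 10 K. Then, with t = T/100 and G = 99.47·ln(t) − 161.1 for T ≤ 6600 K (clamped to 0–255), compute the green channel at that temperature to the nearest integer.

M_in = 10⁶/3230 = 309.60; M_out = 309.60 + (-90) = 219.60.
T_out = 10⁶/219.60 = 4553.8 K → 4550 K; t = 45.5.
G = 99.47·ln 45.5 − 161.1 = 99.47·3.8177 − 161.1 = 218.648.
Rounded: 219.

219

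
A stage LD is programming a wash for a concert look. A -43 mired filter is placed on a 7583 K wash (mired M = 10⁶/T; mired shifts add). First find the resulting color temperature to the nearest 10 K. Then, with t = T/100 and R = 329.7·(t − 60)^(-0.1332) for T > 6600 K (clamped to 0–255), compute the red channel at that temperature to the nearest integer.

M_in = 10⁶/7583 = 131.87; M_out = 131.87 + (-43) = 88.87.
T_out = 10⁶/88.87 = 11251.9 K → 11250 K; t = 112.5.
R = 329.7·(112.5 − 60)^(-0.1332) = 329.7·52.5^(-0.1332) = 329.7·0.59003 = 194.533.
Rounded: 195.

195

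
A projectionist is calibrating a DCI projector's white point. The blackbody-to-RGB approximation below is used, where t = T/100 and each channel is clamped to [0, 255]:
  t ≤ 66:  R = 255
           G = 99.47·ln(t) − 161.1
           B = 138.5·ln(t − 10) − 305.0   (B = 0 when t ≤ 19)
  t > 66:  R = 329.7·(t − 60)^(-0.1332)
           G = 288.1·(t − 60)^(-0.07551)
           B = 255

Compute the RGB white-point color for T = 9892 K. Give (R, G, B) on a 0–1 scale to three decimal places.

(0.794, 0.857, 1.000)

t = 9892/100 = 98.92; the t > 66 branch applies.
R = 329.7·(98.92 − 60)^(-0.1332) = 329.7·38.92^(-0.1332) = 329.7·0.61403 = 202.445.
G = 288.1·(98.92 − 60)^(-0.07551) = 288.1·38.92^(-0.07551) = 288.1·0.75845 = 218.509.
B = 255 by definition for t > 66.
Dividing each by 255: (0.7939, 0.8569, 1.0000) → (0.794, 0.857, 1.000).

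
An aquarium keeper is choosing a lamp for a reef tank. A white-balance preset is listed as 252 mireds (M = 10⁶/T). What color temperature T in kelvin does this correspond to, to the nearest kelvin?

3968 K

T = 10⁶ / 252 = 3968.25 K → 3968 K.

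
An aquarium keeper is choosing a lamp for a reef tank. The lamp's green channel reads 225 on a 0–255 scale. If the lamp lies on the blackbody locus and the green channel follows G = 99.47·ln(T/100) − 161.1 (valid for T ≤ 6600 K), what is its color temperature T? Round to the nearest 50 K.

ln t = (225 + 161.1) / 99.47 = 3.8816.
t = e^3.8816 = 48.500.
T = 100·t = 4850 K → 4850 K to the nearest 50 K.

4850 K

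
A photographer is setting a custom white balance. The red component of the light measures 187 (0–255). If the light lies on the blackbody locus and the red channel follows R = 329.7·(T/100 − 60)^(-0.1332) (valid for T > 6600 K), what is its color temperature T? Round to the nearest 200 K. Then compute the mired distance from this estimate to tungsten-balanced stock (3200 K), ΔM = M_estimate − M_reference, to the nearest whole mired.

-236 mireds

(t − 60)^(-0.1332) = 187/329.7 = 0.56718.
t − 60 = 0.56718^(1/-0.1332) = 0.56718^(-7.508) = 70.620, so t = 130.620.
T = 100·t = 13062 K → 13000 K to the nearest 200 K.
M_estimate = 10⁶/13000 = 76.92; M_reference = 10⁶/3200 = 312.50.
ΔM = 76.92 − 312.50 = -235.58 → -236 mireds.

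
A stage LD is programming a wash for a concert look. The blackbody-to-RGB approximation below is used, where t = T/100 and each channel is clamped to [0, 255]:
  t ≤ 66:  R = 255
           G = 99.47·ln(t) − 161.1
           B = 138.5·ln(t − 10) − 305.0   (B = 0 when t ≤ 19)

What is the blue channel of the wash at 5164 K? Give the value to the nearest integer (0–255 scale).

t = 5164/100 = 51.64; the t ≤ 66 branch applies.
B = 138.5·ln(51.64 − 10) − 305.0 = 138.5·ln 41.64 − 305.0 = 138.5·3.7291 − 305.0 = 211.475.
Rounded: 211.

211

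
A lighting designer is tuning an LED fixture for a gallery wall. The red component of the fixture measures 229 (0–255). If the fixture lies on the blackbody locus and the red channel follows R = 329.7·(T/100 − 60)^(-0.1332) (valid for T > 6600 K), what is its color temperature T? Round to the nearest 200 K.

7600 K

(t − 60)^(-0.1332) = 229/329.7 = 0.69457.
t − 60 = 0.69457^(1/-0.1332) = 0.69457^(-7.508) = 15.428, so t = 75.428.
T = 100·t = 7543 K → 7600 K to the nearest 200 K.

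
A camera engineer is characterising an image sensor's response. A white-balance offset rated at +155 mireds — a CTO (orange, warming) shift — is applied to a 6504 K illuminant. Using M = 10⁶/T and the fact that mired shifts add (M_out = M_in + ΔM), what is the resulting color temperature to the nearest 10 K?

M_in = 10⁶/6504 = 153.75 mireds.
M_out = 153.75 + (+155) = 308.75 mireds.
T_out = 10⁶/308.75 = 3238.9 K → 3240 K.

3240 K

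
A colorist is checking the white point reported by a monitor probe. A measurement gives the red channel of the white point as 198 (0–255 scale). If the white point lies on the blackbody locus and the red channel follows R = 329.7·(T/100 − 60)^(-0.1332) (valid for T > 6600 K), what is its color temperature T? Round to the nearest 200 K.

10600 K

(t − 60)^(-0.1332) = 198/329.7 = 0.60055.
t − 60 = 0.60055^(1/-0.1332) = 0.60055^(-7.508) = 45.980, so t = 105.980.
T = 100·t = 10598 K → 10600 K to the nearest 200 K.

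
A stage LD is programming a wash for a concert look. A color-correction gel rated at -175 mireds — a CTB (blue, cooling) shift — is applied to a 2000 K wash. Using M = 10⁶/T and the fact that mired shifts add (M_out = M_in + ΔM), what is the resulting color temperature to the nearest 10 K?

3080 K

M_in = 10⁶/2000 = 500.00 mireds.
M_out = 500.00 + (-175) = 325.00 mireds.
T_out = 10⁶/325.00 = 3076.9 K → 3080 K.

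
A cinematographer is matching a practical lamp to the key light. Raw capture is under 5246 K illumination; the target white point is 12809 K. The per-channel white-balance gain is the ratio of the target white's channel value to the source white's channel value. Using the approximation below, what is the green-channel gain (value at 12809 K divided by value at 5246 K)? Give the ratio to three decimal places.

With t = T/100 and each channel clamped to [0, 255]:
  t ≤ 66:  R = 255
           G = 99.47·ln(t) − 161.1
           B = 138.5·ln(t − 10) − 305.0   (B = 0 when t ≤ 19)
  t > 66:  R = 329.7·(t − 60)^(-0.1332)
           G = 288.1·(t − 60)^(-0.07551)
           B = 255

0.900

At 5246 K (t = 52.46):
  G = 99.47·ln 52.46 − 161.1 = 99.47·3.9601 − 161.1 = 232.806.
At 12809 K (t = 128.09):
  G = 288.1·(128.09 − 60)^(-0.07551) = 288.1·68.09^(-0.07551) = 288.1·0.72708 = 209.473.
Gain = 209.473 / 232.806 = 0.8998 → 0.900.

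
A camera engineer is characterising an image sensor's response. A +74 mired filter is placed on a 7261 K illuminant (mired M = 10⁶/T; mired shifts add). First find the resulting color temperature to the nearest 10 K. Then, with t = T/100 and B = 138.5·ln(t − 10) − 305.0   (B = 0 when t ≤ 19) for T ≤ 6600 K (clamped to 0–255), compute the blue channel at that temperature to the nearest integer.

196

M_in = 10⁶/7261 = 137.72; M_out = 137.72 + (+74) = 211.72.
T_out = 10⁶/211.72 = 4723.2 K → 4720 K; t = 47.2.
B = 138.5·ln(47.2 − 10) − 305.0 = 138.5·ln 37.2 − 305.0 = 138.5·3.6163 − 305.0 = 195.859.
Rounded: 196.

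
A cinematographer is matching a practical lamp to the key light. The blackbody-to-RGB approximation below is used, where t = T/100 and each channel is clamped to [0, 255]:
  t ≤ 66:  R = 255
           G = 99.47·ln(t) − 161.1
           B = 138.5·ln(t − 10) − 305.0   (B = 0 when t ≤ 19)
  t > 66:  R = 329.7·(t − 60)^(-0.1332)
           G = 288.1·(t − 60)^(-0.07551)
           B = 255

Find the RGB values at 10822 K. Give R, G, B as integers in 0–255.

t = 10822/100 = 108.22; the t > 66 branch applies.
R = 329.7·(108.22 − 60)^(-0.1332) = 329.7·48.22^(-0.1332) = 329.7·0.59675 = 196.749.
G = 288.1·(108.22 − 60)^(-0.07551) = 288.1·48.22^(-0.07551) = 288.1·0.74628 = 215.002.
B = 255 by definition for t > 66.
Rounded: (197, 215, 255).

R=197, G=215, B=255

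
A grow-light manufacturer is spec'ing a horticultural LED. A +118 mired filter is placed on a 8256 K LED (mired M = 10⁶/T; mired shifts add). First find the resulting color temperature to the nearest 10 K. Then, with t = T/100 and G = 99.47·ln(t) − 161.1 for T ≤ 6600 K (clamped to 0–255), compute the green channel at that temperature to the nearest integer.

M_in = 10⁶/8256 = 121.12; M_out = 121.12 + (+118) = 239.12.
T_out = 10⁶/239.12 = 4181.9 K → 4180 K; t = 41.8.
G = 99.47·ln 41.8 − 161.1 = 99.47·3.7329 − 161.1 = 210.211.
Rounded: 210.

210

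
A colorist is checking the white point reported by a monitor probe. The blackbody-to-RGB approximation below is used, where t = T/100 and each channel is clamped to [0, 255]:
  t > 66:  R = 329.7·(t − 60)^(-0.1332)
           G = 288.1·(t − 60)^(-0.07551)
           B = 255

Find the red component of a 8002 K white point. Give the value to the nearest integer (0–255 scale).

t = 8002/100 = 80.02; the t > 66 branch applies.
R = 329.7·(80.02 − 60)^(-0.1332) = 329.7·20.02^(-0.1332) = 329.7·0.67088 = 221.189.
Rounded: 221.

221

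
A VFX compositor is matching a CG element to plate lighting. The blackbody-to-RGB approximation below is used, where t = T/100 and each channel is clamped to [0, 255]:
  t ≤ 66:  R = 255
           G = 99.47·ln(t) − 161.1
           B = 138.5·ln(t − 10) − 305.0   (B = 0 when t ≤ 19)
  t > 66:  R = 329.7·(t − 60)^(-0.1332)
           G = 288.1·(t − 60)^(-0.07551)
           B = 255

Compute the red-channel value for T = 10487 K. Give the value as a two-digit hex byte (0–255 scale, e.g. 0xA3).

0xC7

t = 10487/100 = 104.87; the t > 66 branch applies.
R = 329.7·(104.87 − 60)^(-0.1332) = 329.7·44.87^(-0.1332) = 329.7·0.60250 = 198.645.
Rounded: 199; in hex, 0xC7.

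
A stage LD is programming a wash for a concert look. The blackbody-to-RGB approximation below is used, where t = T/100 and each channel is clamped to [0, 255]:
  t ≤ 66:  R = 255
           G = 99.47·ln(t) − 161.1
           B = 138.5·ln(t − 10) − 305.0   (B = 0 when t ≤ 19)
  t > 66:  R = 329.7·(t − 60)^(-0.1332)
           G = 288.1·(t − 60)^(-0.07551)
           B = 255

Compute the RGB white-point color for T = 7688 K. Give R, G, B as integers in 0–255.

R=226, G=233, B=255

t = 7688/100 = 76.88; the t > 66 branch applies.
R = 329.7·(76.88 − 60)^(-0.1332) = 329.7·16.88^(-0.1332) = 329.7·0.68630 = 226.273.
G = 288.1·(76.88 − 60)^(-0.07551) = 288.1·16.88^(-0.07551) = 288.1·0.80783 = 232.736.
B = 255 by definition for t > 66.
Rounded: (226, 233, 255).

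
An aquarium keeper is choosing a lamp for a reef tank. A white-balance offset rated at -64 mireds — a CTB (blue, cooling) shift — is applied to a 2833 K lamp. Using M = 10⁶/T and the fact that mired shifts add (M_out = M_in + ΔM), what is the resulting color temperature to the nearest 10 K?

M_in = 10⁶/2833 = 352.98 mireds.
M_out = 352.98 + (-64) = 288.98 mireds.
T_out = 10⁶/288.98 = 3460.4 K → 3460 K.

3460 K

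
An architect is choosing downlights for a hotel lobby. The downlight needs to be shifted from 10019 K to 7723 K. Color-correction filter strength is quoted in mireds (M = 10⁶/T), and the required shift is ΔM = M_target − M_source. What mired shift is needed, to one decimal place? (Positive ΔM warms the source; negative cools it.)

M_source = 10⁶/10019 = 99.810; M_target = 10⁶/7723 = 129.483.
ΔM = 129.483 − 99.810 = 29.673 → +29.7 mireds, a warming shift.

+29.7 mireds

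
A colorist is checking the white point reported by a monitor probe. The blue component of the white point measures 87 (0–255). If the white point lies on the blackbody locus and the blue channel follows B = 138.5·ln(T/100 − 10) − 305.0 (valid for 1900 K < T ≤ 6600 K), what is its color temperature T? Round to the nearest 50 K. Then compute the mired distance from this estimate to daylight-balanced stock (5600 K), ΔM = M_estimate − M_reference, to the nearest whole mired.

+192 mireds

ln(t − 10) = (87 + 305.0) / 138.5 = 2.8303.
t − 10 = e^2.8303 = 16.951, so t = 26.951.
T = 100·t = 2695 K → 2700 K to the nearest 50 K.
M_estimate = 10⁶/2700 = 370.37; M_reference = 10⁶/5600 = 178.57.
ΔM = 370.37 − 178.57 = 191.80 → +192 mireds.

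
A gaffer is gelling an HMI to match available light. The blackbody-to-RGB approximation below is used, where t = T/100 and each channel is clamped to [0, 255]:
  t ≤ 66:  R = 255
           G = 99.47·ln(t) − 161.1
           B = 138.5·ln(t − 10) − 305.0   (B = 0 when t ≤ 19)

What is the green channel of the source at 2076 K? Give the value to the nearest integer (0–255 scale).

t = 2076/100 = 20.76; the t ≤ 66 branch applies.
G = 99.47·ln 20.76 − 161.1 = 99.47·3.0330 − 161.1 = 140.595.
Rounded: 141.

141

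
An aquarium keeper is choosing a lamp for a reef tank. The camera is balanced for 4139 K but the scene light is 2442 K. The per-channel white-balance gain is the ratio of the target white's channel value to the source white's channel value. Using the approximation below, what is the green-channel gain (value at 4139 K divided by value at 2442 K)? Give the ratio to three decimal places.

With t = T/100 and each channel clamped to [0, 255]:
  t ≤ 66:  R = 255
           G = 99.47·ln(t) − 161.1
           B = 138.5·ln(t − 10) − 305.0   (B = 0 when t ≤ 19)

At 2442 K (t = 24.42):
  G = 99.47·ln 24.42 − 161.1 = 99.47·3.1954 − 161.1 = 156.747.
At 4139 K (t = 41.39):
  G = 99.47·ln 41.39 − 161.1 = 99.47·3.7230 − 161.1 = 209.231.
Gain = 209.231 / 156.747 = 1.3348 → 1.335.

1.335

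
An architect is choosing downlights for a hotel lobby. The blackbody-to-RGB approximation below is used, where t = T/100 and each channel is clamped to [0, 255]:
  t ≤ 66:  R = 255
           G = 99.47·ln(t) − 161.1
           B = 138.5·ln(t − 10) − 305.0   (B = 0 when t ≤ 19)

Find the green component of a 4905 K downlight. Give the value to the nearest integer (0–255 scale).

t = 4905/100 = 49.05; the t ≤ 66 branch applies.
G = 99.47·ln 49.05 − 161.1 = 99.47·3.8928 − 161.1 = 226.121.
Rounded: 226.

226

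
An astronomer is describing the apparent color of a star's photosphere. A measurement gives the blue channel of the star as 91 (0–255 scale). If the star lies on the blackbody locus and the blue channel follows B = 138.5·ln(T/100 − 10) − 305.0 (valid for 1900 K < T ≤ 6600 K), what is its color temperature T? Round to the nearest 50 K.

ln(t − 10) = (91 + 305.0) / 138.5 = 2.8592.
t − 10 = e^2.8592 = 17.448, so t = 27.448.
T = 100·t = 2745 K → 2750 K to the nearest 50 K.

2750 K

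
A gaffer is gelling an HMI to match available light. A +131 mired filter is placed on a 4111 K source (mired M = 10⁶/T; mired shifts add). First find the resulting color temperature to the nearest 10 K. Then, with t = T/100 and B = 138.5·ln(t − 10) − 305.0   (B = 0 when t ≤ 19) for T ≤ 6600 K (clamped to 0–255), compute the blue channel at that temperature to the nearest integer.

85

M_in = 10⁶/4111 = 243.25; M_out = 243.25 + (+131) = 374.25.
T_out = 10⁶/374.25 = 2672.0 K → 2670 K; t = 26.7.
B = 138.5·ln(26.7 − 10) − 305.0 = 138.5·ln 16.7 − 305.0 = 138.5·2.8154 − 305.0 = 84.934.
Rounded: 85.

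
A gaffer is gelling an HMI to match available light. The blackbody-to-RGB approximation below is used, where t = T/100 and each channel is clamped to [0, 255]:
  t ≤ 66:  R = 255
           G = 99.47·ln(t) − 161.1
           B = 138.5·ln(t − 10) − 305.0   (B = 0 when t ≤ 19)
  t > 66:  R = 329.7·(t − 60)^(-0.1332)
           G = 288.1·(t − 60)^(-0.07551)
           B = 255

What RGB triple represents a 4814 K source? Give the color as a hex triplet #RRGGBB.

#FFE0C7

t = 4814/100 = 48.14; the t ≤ 66 branch applies.
R = 255 by definition for t ≤ 66.
G = 99.47·ln 48.14 − 161.1 = 99.47·3.8741 − 161.1 = 224.258.
B = 138.5·ln(48.14 − 10) − 305.0 = 138.5·ln 38.14 − 305.0 = 138.5·3.6413 − 305.0 = 199.315.
Rounded: (255, 224, 199).
In hex: #FFE0C7.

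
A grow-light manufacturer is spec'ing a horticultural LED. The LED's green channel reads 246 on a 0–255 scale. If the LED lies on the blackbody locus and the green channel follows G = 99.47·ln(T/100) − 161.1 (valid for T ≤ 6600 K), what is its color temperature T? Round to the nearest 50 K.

6000 K

ln t = (246 + 161.1) / 99.47 = 4.0927.
t = e^4.0927 = 59.901.
T = 100·t = 5990 K → 6000 K to the nearest 50 K.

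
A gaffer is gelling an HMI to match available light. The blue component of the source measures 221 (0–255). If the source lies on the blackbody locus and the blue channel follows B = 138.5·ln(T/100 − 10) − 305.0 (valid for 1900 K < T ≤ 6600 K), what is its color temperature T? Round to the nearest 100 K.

ln(t − 10) = (221 + 305.0) / 138.5 = 3.7978.
t − 10 = e^3.7978 = 44.604, so t = 54.604.
T = 100·t = 5460 K → 5500 K to the nearest 100 K.

5500 K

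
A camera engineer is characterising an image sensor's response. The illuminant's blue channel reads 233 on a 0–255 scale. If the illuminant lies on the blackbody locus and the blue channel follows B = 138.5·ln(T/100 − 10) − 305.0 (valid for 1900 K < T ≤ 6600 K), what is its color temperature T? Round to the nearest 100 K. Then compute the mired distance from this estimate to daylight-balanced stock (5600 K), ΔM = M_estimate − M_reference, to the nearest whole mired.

ln(t − 10) = (233 + 305.0) / 138.5 = 3.8845.
t − 10 = e^3.8845 = 48.641, so t = 58.641.
T = 100·t = 5864 K → 5900 K to the nearest 100 K.
M_estimate = 10⁶/5900 = 169.49; M_reference = 10⁶/5600 = 178.57.
ΔM = 169.49 − 178.57 = -9.08 → -9 mireds.

-9 mireds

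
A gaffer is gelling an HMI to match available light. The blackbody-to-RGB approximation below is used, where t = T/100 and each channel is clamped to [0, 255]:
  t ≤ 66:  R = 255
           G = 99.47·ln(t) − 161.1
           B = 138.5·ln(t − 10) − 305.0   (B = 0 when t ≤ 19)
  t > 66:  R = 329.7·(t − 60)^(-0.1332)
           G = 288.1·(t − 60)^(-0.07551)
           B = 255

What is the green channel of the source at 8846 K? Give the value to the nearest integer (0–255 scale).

224

t = 8846/100 = 88.46; the t > 66 branch applies.
G = 288.1·(88.46 − 60)^(-0.07551) = 288.1·28.46^(-0.07551) = 288.1·0.77659 = 223.735.
Rounded: 224.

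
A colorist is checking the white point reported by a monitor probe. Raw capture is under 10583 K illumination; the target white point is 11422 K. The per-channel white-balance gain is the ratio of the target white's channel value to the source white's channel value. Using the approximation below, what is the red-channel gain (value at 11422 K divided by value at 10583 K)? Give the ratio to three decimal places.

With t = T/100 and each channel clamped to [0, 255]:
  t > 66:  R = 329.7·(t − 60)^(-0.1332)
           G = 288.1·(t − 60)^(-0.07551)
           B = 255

At 10583 K (t = 105.83):
  R = 329.7·(105.83 − 60)^(-0.1332) = 329.7·45.83^(-0.1332) = 329.7·0.60081 = 198.086.
At 11422 K (t = 114.22):
  R = 329.7·(114.22 − 60)^(-0.1332) = 329.7·54.22^(-0.1332) = 329.7·0.58750 = 193.700.
Gain = 193.700 / 198.086 = 0.9779 → 0.978.

0.978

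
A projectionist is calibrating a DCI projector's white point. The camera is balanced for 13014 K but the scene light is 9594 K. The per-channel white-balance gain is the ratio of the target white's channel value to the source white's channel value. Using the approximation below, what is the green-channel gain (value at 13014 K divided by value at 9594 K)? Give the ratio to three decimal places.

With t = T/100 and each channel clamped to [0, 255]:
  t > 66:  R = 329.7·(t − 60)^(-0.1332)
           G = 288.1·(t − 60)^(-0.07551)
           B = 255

0.951

At 9594 K (t = 95.94):
  G = 288.1·(95.94 − 60)^(-0.07551) = 288.1·35.94^(-0.07551) = 288.1·0.76302 = 219.827.
At 13014 K (t = 130.14):
  G = 288.1·(130.14 − 60)^(-0.07551) = 288.1·70.14^(-0.07551) = 288.1·0.72546 = 209.004.
Gain = 209.004 / 219.827 = 0.9508 → 0.951.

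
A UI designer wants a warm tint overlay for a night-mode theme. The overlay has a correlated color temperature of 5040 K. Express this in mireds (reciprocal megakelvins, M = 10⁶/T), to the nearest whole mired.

M = 10⁶ / 5040 = 198.413 → 198 mireds.

198 mireds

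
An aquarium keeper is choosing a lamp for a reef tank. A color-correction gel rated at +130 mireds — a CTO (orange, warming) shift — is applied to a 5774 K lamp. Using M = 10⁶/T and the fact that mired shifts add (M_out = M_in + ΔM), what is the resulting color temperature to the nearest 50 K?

M_in = 10⁶/5774 = 173.19 mireds.
M_out = 173.19 + (+130) = 303.19 mireds.
T_out = 10⁶/303.19 = 3298.3 K → 3300 K.

3300 K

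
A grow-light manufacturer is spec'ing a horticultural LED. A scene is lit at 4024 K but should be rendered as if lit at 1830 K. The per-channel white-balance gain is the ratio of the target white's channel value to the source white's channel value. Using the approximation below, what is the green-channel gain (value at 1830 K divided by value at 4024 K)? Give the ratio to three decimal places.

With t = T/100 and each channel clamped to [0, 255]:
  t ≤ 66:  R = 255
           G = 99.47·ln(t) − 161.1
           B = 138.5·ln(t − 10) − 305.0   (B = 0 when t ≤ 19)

At 4024 K (t = 40.24):
  G = 99.47·ln 40.24 − 161.1 = 99.47·3.6949 − 161.1 = 206.428.
At 1830 K (t = 18.3):
  G = 99.47·ln 18.3 − 161.1 = 99.47·2.9069 − 161.1 = 128.049.
Gain = 128.049 / 206.428 = 0.6203 → 0.620.

0.620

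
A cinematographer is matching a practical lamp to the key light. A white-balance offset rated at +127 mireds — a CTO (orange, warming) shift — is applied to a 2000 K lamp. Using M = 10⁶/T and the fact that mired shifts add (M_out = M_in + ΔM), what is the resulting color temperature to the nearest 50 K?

1600 K

M_in = 10⁶/2000 = 500.00 mireds.
M_out = 500.00 + (+127) = 627.00 mireds.
T_out = 10⁶/627.00 = 1594.9 K → 1600 K.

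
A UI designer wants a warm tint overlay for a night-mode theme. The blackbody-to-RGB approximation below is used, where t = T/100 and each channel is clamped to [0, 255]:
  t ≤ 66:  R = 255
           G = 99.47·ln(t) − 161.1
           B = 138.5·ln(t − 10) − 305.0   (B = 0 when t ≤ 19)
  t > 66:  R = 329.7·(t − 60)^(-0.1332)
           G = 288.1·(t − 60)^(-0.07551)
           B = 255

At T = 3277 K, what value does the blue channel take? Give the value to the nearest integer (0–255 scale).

t = 3277/100 = 32.77; the t ≤ 66 branch applies.
B = 138.5·ln(32.77 − 10) − 305.0 = 138.5·ln 22.77 − 305.0 = 138.5·3.1254 − 305.0 = 127.874.
Rounded: 128.

128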